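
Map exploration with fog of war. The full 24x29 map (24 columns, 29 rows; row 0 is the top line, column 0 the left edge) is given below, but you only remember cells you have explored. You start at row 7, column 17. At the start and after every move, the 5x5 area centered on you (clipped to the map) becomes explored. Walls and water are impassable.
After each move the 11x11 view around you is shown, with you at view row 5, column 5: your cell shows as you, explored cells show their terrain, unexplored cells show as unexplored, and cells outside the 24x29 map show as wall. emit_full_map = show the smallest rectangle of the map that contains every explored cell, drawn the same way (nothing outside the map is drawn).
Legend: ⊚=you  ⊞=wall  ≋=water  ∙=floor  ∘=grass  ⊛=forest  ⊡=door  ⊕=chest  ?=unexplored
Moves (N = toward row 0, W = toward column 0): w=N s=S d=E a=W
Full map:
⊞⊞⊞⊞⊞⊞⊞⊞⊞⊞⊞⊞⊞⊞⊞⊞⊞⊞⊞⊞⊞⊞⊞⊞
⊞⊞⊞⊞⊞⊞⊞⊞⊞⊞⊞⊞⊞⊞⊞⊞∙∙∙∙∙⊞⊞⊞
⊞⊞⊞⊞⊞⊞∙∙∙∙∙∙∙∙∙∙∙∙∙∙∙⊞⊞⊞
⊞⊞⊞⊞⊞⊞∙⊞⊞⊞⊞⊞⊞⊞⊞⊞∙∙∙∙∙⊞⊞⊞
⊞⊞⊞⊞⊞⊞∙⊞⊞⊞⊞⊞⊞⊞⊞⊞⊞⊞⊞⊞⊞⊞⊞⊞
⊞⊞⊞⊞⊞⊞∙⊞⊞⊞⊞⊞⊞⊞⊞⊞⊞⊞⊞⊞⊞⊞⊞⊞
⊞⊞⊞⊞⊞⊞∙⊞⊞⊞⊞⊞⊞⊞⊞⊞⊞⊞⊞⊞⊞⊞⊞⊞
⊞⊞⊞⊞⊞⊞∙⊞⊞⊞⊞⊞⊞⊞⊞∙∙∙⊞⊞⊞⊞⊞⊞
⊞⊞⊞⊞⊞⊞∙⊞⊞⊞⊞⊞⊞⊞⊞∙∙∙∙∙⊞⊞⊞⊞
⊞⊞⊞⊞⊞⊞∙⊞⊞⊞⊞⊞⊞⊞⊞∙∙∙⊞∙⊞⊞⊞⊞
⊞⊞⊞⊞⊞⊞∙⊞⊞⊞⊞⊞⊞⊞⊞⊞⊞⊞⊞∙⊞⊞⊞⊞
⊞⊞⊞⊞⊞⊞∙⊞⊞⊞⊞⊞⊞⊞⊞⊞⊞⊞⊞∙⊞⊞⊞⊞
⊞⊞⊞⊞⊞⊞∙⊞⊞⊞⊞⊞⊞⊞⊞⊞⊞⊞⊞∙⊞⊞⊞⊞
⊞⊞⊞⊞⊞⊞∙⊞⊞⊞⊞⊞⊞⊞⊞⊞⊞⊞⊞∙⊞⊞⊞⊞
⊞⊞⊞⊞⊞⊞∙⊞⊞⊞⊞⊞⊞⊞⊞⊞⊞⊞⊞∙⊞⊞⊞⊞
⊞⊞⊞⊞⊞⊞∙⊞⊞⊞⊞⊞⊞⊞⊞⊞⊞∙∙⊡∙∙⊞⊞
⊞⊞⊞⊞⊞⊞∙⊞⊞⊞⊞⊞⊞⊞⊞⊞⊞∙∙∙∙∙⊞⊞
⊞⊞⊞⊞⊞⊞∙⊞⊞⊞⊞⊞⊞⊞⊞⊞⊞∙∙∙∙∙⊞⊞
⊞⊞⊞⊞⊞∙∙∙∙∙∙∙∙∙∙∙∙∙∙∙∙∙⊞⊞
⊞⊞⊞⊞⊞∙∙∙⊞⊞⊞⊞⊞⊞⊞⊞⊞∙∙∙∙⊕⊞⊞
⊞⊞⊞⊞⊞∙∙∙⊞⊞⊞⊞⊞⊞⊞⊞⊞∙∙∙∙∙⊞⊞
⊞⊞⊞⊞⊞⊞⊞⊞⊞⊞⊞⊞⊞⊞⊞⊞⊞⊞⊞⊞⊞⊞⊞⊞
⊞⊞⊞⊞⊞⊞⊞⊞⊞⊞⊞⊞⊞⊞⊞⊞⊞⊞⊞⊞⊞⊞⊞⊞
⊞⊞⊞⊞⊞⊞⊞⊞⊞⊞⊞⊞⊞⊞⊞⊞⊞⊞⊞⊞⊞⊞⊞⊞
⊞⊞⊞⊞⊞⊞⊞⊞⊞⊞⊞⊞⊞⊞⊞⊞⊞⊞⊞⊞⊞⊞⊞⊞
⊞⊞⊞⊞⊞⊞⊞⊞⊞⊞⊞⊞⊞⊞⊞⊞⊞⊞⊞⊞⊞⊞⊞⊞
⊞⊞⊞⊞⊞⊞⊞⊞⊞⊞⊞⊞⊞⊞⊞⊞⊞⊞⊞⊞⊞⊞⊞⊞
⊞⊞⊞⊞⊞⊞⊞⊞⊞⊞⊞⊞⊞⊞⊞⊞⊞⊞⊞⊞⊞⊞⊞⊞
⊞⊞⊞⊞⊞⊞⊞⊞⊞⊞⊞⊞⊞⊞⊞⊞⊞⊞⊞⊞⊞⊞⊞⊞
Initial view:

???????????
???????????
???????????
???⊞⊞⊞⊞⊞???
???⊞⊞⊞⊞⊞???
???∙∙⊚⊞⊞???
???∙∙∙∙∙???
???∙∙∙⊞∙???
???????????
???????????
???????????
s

???????????
???????????
???⊞⊞⊞⊞⊞???
???⊞⊞⊞⊞⊞???
???∙∙∙⊞⊞???
???∙∙⊚∙∙???
???∙∙∙⊞∙???
???⊞⊞⊞⊞∙???
???????????
???????????
???????????

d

???????????
???????????
??⊞⊞⊞⊞⊞????
??⊞⊞⊞⊞⊞⊞???
??∙∙∙⊞⊞⊞???
??∙∙∙⊚∙⊞???
??∙∙∙⊞∙⊞???
??⊞⊞⊞⊞∙⊞???
???????????
???????????
???????????

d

??????????⊞
??????????⊞
?⊞⊞⊞⊞⊞????⊞
?⊞⊞⊞⊞⊞⊞⊞??⊞
?∙∙∙⊞⊞⊞⊞??⊞
?∙∙∙∙⊚⊞⊞??⊞
?∙∙∙⊞∙⊞⊞??⊞
?⊞⊞⊞⊞∙⊞⊞??⊞
??????????⊞
??????????⊞
??????????⊞

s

??????????⊞
?⊞⊞⊞⊞⊞????⊞
?⊞⊞⊞⊞⊞⊞⊞??⊞
?∙∙∙⊞⊞⊞⊞??⊞
?∙∙∙∙∙⊞⊞??⊞
?∙∙∙⊞⊚⊞⊞??⊞
?⊞⊞⊞⊞∙⊞⊞??⊞
???⊞⊞∙⊞⊞??⊞
??????????⊞
??????????⊞
??????????⊞

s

?⊞⊞⊞⊞⊞????⊞
?⊞⊞⊞⊞⊞⊞⊞??⊞
?∙∙∙⊞⊞⊞⊞??⊞
?∙∙∙∙∙⊞⊞??⊞
?∙∙∙⊞∙⊞⊞??⊞
?⊞⊞⊞⊞⊚⊞⊞??⊞
???⊞⊞∙⊞⊞??⊞
???⊞⊞∙⊞⊞??⊞
??????????⊞
??????????⊞
??????????⊞

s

?⊞⊞⊞⊞⊞⊞⊞??⊞
?∙∙∙⊞⊞⊞⊞??⊞
?∙∙∙∙∙⊞⊞??⊞
?∙∙∙⊞∙⊞⊞??⊞
?⊞⊞⊞⊞∙⊞⊞??⊞
???⊞⊞⊚⊞⊞??⊞
???⊞⊞∙⊞⊞??⊞
???⊞⊞∙⊞⊞??⊞
??????????⊞
??????????⊞
??????????⊞

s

?∙∙∙⊞⊞⊞⊞??⊞
?∙∙∙∙∙⊞⊞??⊞
?∙∙∙⊞∙⊞⊞??⊞
?⊞⊞⊞⊞∙⊞⊞??⊞
???⊞⊞∙⊞⊞??⊞
???⊞⊞⊚⊞⊞??⊞
???⊞⊞∙⊞⊞??⊞
???⊞⊞∙⊞⊞??⊞
??????????⊞
??????????⊞
??????????⊞

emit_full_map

⊞⊞⊞⊞⊞??
⊞⊞⊞⊞⊞⊞⊞
∙∙∙⊞⊞⊞⊞
∙∙∙∙∙⊞⊞
∙∙∙⊞∙⊞⊞
⊞⊞⊞⊞∙⊞⊞
??⊞⊞∙⊞⊞
??⊞⊞⊚⊞⊞
??⊞⊞∙⊞⊞
??⊞⊞∙⊞⊞

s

?∙∙∙∙∙⊞⊞??⊞
?∙∙∙⊞∙⊞⊞??⊞
?⊞⊞⊞⊞∙⊞⊞??⊞
???⊞⊞∙⊞⊞??⊞
???⊞⊞∙⊞⊞??⊞
???⊞⊞⊚⊞⊞??⊞
???⊞⊞∙⊞⊞??⊞
???∙∙⊡∙∙??⊞
??????????⊞
??????????⊞
??????????⊞

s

?∙∙∙⊞∙⊞⊞??⊞
?⊞⊞⊞⊞∙⊞⊞??⊞
???⊞⊞∙⊞⊞??⊞
???⊞⊞∙⊞⊞??⊞
???⊞⊞∙⊞⊞??⊞
???⊞⊞⊚⊞⊞??⊞
???∙∙⊡∙∙??⊞
???∙∙∙∙∙??⊞
??????????⊞
??????????⊞
??????????⊞

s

?⊞⊞⊞⊞∙⊞⊞??⊞
???⊞⊞∙⊞⊞??⊞
???⊞⊞∙⊞⊞??⊞
???⊞⊞∙⊞⊞??⊞
???⊞⊞∙⊞⊞??⊞
???∙∙⊚∙∙??⊞
???∙∙∙∙∙??⊞
???∙∙∙∙∙??⊞
??????????⊞
??????????⊞
??????????⊞

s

???⊞⊞∙⊞⊞??⊞
???⊞⊞∙⊞⊞??⊞
???⊞⊞∙⊞⊞??⊞
???⊞⊞∙⊞⊞??⊞
???∙∙⊡∙∙??⊞
???∙∙⊚∙∙??⊞
???∙∙∙∙∙??⊞
???∙∙∙∙∙??⊞
??????????⊞
??????????⊞
??????????⊞

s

???⊞⊞∙⊞⊞??⊞
???⊞⊞∙⊞⊞??⊞
???⊞⊞∙⊞⊞??⊞
???∙∙⊡∙∙??⊞
???∙∙∙∙∙??⊞
???∙∙⊚∙∙??⊞
???∙∙∙∙∙??⊞
???∙∙∙∙⊕??⊞
??????????⊞
??????????⊞
??????????⊞

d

??⊞⊞∙⊞⊞??⊞⊞
??⊞⊞∙⊞⊞??⊞⊞
??⊞⊞∙⊞⊞??⊞⊞
??∙∙⊡∙∙⊞?⊞⊞
??∙∙∙∙∙⊞?⊞⊞
??∙∙∙⊚∙⊞?⊞⊞
??∙∙∙∙∙⊞?⊞⊞
??∙∙∙∙⊕⊞?⊞⊞
?????????⊞⊞
?????????⊞⊞
?????????⊞⊞

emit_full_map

⊞⊞⊞⊞⊞???
⊞⊞⊞⊞⊞⊞⊞?
∙∙∙⊞⊞⊞⊞?
∙∙∙∙∙⊞⊞?
∙∙∙⊞∙⊞⊞?
⊞⊞⊞⊞∙⊞⊞?
??⊞⊞∙⊞⊞?
??⊞⊞∙⊞⊞?
??⊞⊞∙⊞⊞?
??⊞⊞∙⊞⊞?
??∙∙⊡∙∙⊞
??∙∙∙∙∙⊞
??∙∙∙⊚∙⊞
??∙∙∙∙∙⊞
??∙∙∙∙⊕⊞

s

??⊞⊞∙⊞⊞??⊞⊞
??⊞⊞∙⊞⊞??⊞⊞
??∙∙⊡∙∙⊞?⊞⊞
??∙∙∙∙∙⊞?⊞⊞
??∙∙∙∙∙⊞?⊞⊞
??∙∙∙⊚∙⊞?⊞⊞
??∙∙∙∙⊕⊞?⊞⊞
???∙∙∙∙⊞?⊞⊞
?????????⊞⊞
?????????⊞⊞
?????????⊞⊞

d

?⊞⊞∙⊞⊞??⊞⊞⊞
?⊞⊞∙⊞⊞??⊞⊞⊞
?∙∙⊡∙∙⊞?⊞⊞⊞
?∙∙∙∙∙⊞⊞⊞⊞⊞
?∙∙∙∙∙⊞⊞⊞⊞⊞
?∙∙∙∙⊚⊞⊞⊞⊞⊞
?∙∙∙∙⊕⊞⊞⊞⊞⊞
??∙∙∙∙⊞⊞⊞⊞⊞
????????⊞⊞⊞
????????⊞⊞⊞
????????⊞⊞⊞

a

??⊞⊞∙⊞⊞??⊞⊞
??⊞⊞∙⊞⊞??⊞⊞
??∙∙⊡∙∙⊞?⊞⊞
??∙∙∙∙∙⊞⊞⊞⊞
??∙∙∙∙∙⊞⊞⊞⊞
??∙∙∙⊚∙⊞⊞⊞⊞
??∙∙∙∙⊕⊞⊞⊞⊞
???∙∙∙∙⊞⊞⊞⊞
?????????⊞⊞
?????????⊞⊞
?????????⊞⊞

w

??⊞⊞∙⊞⊞??⊞⊞
??⊞⊞∙⊞⊞??⊞⊞
??⊞⊞∙⊞⊞??⊞⊞
??∙∙⊡∙∙⊞?⊞⊞
??∙∙∙∙∙⊞⊞⊞⊞
??∙∙∙⊚∙⊞⊞⊞⊞
??∙∙∙∙∙⊞⊞⊞⊞
??∙∙∙∙⊕⊞⊞⊞⊞
???∙∙∙∙⊞⊞⊞⊞
?????????⊞⊞
?????????⊞⊞

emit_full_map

⊞⊞⊞⊞⊞????
⊞⊞⊞⊞⊞⊞⊞??
∙∙∙⊞⊞⊞⊞??
∙∙∙∙∙⊞⊞??
∙∙∙⊞∙⊞⊞??
⊞⊞⊞⊞∙⊞⊞??
??⊞⊞∙⊞⊞??
??⊞⊞∙⊞⊞??
??⊞⊞∙⊞⊞??
??⊞⊞∙⊞⊞??
??∙∙⊡∙∙⊞?
??∙∙∙∙∙⊞⊞
??∙∙∙⊚∙⊞⊞
??∙∙∙∙∙⊞⊞
??∙∙∙∙⊕⊞⊞
???∙∙∙∙⊞⊞

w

??⊞⊞∙⊞⊞??⊞⊞
??⊞⊞∙⊞⊞??⊞⊞
??⊞⊞∙⊞⊞??⊞⊞
??⊞⊞∙⊞⊞⊞?⊞⊞
??∙∙⊡∙∙⊞?⊞⊞
??∙∙∙⊚∙⊞⊞⊞⊞
??∙∙∙∙∙⊞⊞⊞⊞
??∙∙∙∙∙⊞⊞⊞⊞
??∙∙∙∙⊕⊞⊞⊞⊞
???∙∙∙∙⊞⊞⊞⊞
?????????⊞⊞

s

??⊞⊞∙⊞⊞??⊞⊞
??⊞⊞∙⊞⊞??⊞⊞
??⊞⊞∙⊞⊞⊞?⊞⊞
??∙∙⊡∙∙⊞?⊞⊞
??∙∙∙∙∙⊞⊞⊞⊞
??∙∙∙⊚∙⊞⊞⊞⊞
??∙∙∙∙∙⊞⊞⊞⊞
??∙∙∙∙⊕⊞⊞⊞⊞
???∙∙∙∙⊞⊞⊞⊞
?????????⊞⊞
?????????⊞⊞

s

??⊞⊞∙⊞⊞??⊞⊞
??⊞⊞∙⊞⊞⊞?⊞⊞
??∙∙⊡∙∙⊞?⊞⊞
??∙∙∙∙∙⊞⊞⊞⊞
??∙∙∙∙∙⊞⊞⊞⊞
??∙∙∙⊚∙⊞⊞⊞⊞
??∙∙∙∙⊕⊞⊞⊞⊞
???∙∙∙∙⊞⊞⊞⊞
?????????⊞⊞
?????????⊞⊞
?????????⊞⊞

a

???⊞⊞∙⊞⊞??⊞
???⊞⊞∙⊞⊞⊞?⊞
???∙∙⊡∙∙⊞?⊞
???∙∙∙∙∙⊞⊞⊞
???∙∙∙∙∙⊞⊞⊞
???∙∙⊚∙∙⊞⊞⊞
???∙∙∙∙⊕⊞⊞⊞
???∙∙∙∙∙⊞⊞⊞
??????????⊞
??????????⊞
??????????⊞

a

????⊞⊞∙⊞⊞??
????⊞⊞∙⊞⊞⊞?
????∙∙⊡∙∙⊞?
???⊞∙∙∙∙∙⊞⊞
???⊞∙∙∙∙∙⊞⊞
???∙∙⊚∙∙∙⊞⊞
???⊞∙∙∙∙⊕⊞⊞
???⊞∙∙∙∙∙⊞⊞
???????????
???????????
???????????

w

????⊞⊞∙⊞⊞??
????⊞⊞∙⊞⊞??
????⊞⊞∙⊞⊞⊞?
???⊞∙∙⊡∙∙⊞?
???⊞∙∙∙∙∙⊞⊞
???⊞∙⊚∙∙∙⊞⊞
???∙∙∙∙∙∙⊞⊞
???⊞∙∙∙∙⊕⊞⊞
???⊞∙∙∙∙∙⊞⊞
???????????
???????????

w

????⊞⊞∙⊞⊞??
????⊞⊞∙⊞⊞??
????⊞⊞∙⊞⊞??
???⊞⊞⊞∙⊞⊞⊞?
???⊞∙∙⊡∙∙⊞?
???⊞∙⊚∙∙∙⊞⊞
???⊞∙∙∙∙∙⊞⊞
???∙∙∙∙∙∙⊞⊞
???⊞∙∙∙∙⊕⊞⊞
???⊞∙∙∙∙∙⊞⊞
???????????

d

???⊞⊞∙⊞⊞??⊞
???⊞⊞∙⊞⊞??⊞
???⊞⊞∙⊞⊞??⊞
??⊞⊞⊞∙⊞⊞⊞?⊞
??⊞∙∙⊡∙∙⊞?⊞
??⊞∙∙⊚∙∙⊞⊞⊞
??⊞∙∙∙∙∙⊞⊞⊞
??∙∙∙∙∙∙⊞⊞⊞
??⊞∙∙∙∙⊕⊞⊞⊞
??⊞∙∙∙∙∙⊞⊞⊞
??????????⊞

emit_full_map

⊞⊞⊞⊞⊞????
⊞⊞⊞⊞⊞⊞⊞??
∙∙∙⊞⊞⊞⊞??
∙∙∙∙∙⊞⊞??
∙∙∙⊞∙⊞⊞??
⊞⊞⊞⊞∙⊞⊞??
??⊞⊞∙⊞⊞??
??⊞⊞∙⊞⊞??
??⊞⊞∙⊞⊞??
?⊞⊞⊞∙⊞⊞⊞?
?⊞∙∙⊡∙∙⊞?
?⊞∙∙⊚∙∙⊞⊞
?⊞∙∙∙∙∙⊞⊞
?∙∙∙∙∙∙⊞⊞
?⊞∙∙∙∙⊕⊞⊞
?⊞∙∙∙∙∙⊞⊞

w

?⊞⊞⊞⊞∙⊞⊞??⊞
???⊞⊞∙⊞⊞??⊞
???⊞⊞∙⊞⊞??⊞
???⊞⊞∙⊞⊞??⊞
??⊞⊞⊞∙⊞⊞⊞?⊞
??⊞∙∙⊚∙∙⊞?⊞
??⊞∙∙∙∙∙⊞⊞⊞
??⊞∙∙∙∙∙⊞⊞⊞
??∙∙∙∙∙∙⊞⊞⊞
??⊞∙∙∙∙⊕⊞⊞⊞
??⊞∙∙∙∙∙⊞⊞⊞

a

??⊞⊞⊞⊞∙⊞⊞??
????⊞⊞∙⊞⊞??
????⊞⊞∙⊞⊞??
???⊞⊞⊞∙⊞⊞??
???⊞⊞⊞∙⊞⊞⊞?
???⊞∙⊚⊡∙∙⊞?
???⊞∙∙∙∙∙⊞⊞
???⊞∙∙∙∙∙⊞⊞
???∙∙∙∙∙∙⊞⊞
???⊞∙∙∙∙⊕⊞⊞
???⊞∙∙∙∙∙⊞⊞

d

?⊞⊞⊞⊞∙⊞⊞??⊞
???⊞⊞∙⊞⊞??⊞
???⊞⊞∙⊞⊞??⊞
??⊞⊞⊞∙⊞⊞??⊞
??⊞⊞⊞∙⊞⊞⊞?⊞
??⊞∙∙⊚∙∙⊞?⊞
??⊞∙∙∙∙∙⊞⊞⊞
??⊞∙∙∙∙∙⊞⊞⊞
??∙∙∙∙∙∙⊞⊞⊞
??⊞∙∙∙∙⊕⊞⊞⊞
??⊞∙∙∙∙∙⊞⊞⊞

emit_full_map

⊞⊞⊞⊞⊞????
⊞⊞⊞⊞⊞⊞⊞??
∙∙∙⊞⊞⊞⊞??
∙∙∙∙∙⊞⊞??
∙∙∙⊞∙⊞⊞??
⊞⊞⊞⊞∙⊞⊞??
??⊞⊞∙⊞⊞??
??⊞⊞∙⊞⊞??
?⊞⊞⊞∙⊞⊞??
?⊞⊞⊞∙⊞⊞⊞?
?⊞∙∙⊚∙∙⊞?
?⊞∙∙∙∙∙⊞⊞
?⊞∙∙∙∙∙⊞⊞
?∙∙∙∙∙∙⊞⊞
?⊞∙∙∙∙⊕⊞⊞
?⊞∙∙∙∙∙⊞⊞


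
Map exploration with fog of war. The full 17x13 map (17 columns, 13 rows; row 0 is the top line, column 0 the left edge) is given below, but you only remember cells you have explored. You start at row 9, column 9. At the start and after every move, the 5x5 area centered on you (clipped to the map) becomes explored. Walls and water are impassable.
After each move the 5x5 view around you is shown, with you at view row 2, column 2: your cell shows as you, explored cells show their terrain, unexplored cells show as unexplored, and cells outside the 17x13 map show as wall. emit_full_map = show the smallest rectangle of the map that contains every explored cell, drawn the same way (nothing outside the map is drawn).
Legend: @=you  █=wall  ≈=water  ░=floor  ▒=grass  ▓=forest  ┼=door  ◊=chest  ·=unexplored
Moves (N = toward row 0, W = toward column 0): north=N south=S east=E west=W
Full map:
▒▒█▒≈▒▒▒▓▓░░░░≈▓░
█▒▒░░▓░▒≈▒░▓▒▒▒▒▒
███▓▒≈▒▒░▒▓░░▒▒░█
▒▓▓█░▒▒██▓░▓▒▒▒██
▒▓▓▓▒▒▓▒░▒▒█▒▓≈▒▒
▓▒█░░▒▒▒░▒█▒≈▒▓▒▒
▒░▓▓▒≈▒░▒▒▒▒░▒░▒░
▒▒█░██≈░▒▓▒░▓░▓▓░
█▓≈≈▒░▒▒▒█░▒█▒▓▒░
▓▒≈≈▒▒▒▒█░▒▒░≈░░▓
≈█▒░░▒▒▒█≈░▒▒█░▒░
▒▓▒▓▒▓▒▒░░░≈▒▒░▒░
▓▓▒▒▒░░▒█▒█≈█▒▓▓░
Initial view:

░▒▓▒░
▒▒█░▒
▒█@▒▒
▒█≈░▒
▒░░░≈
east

▒▓▒░▓
▒█░▒█
█░@▒░
█≈░▒▒
░░░≈▒

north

▒▒▒▒░
▒▓▒░▓
▒█@▒█
█░▒▒░
█≈░▒▒

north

░▒█▒≈
▒▒▒▒░
▒▓@░▓
▒█░▒█
█░▒▒░

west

▒░▒█▒
░▒▒▒▒
░▒@▒░
▒▒█░▒
▒█░▒▒

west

▒▒░▒█
▒░▒▒▒
≈░@▓▒
▒▒▒█░
▒▒█░▒

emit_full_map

▒▒░▒█▒≈
▒░▒▒▒▒░
≈░@▓▒░▓
▒▒▒█░▒█
▒▒█░▒▒░
·▒█≈░▒▒
·▒░░░≈▒

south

▒░▒▒▒
≈░▒▓▒
▒▒@█░
▒▒█░▒
▒▒█≈░

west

≈▒░▒▒
█≈░▒▓
░▒@▒█
▒▒▒█░
▒▒▒█≈

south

█≈░▒▓
░▒▒▒█
▒▒@█░
▒▒▒█≈
▓▒▒░░

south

░▒▒▒█
▒▒▒█░
▒▒@█≈
▓▒▒░░
░░▒█▒

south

▒▒▒█░
▒▒▒█≈
▓▒@░░
░░▒█▒
█████

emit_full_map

·▒▒░▒█▒≈
≈▒░▒▒▒▒░
█≈░▒▓▒░▓
░▒▒▒█░▒█
▒▒▒█░▒▒░
▒▒▒█≈░▒▒
▓▒@░░░≈▒
░░▒█▒···

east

▒▒█░▒
▒▒█≈░
▒▒@░░
░▒█▒█
█████

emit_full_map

·▒▒░▒█▒≈
≈▒░▒▒▒▒░
█≈░▒▓▒░▓
░▒▒▒█░▒█
▒▒▒█░▒▒░
▒▒▒█≈░▒▒
▓▒▒@░░≈▒
░░▒█▒█··


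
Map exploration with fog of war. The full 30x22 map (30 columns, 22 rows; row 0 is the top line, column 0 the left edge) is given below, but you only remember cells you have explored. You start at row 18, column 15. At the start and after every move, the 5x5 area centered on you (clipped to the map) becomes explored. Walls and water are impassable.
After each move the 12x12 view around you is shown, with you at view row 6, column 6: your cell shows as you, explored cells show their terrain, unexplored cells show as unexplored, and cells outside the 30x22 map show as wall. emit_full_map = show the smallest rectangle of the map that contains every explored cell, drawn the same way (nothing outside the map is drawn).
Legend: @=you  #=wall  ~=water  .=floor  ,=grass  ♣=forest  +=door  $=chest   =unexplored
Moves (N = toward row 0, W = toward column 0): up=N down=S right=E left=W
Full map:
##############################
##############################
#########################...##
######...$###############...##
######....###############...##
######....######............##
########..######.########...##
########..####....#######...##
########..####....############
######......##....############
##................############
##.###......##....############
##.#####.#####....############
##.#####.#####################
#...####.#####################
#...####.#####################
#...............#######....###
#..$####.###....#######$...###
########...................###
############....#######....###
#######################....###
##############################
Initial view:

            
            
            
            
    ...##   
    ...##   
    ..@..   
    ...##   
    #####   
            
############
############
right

            
            
            
            
   ...###   
   ...###   
   ...@..   
   ...###   
   ######   
            
############
############

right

            
            
            
            
  ...####   
  ...####   
  ....@..   
  ...####   
  #######   
            
############
############

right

            
            
            
            
 ...#####   
 ...#####   
 .....@..   
 ...#####   
 ########   
            
############
############

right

            
            
            
            
...######   
...######   
......@..   
...######   
#########   
            
############
############

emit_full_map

...######
...######
......@..
...######
#########

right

            
            
            
            
..#######   
..#######   
......@..   
..#######   
#########   
            
############
############

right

            
            
            
            
.#######.   
.#######$   
......@..   
.#######.   
########.   
            
############
############

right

            
            
            
            
#######..   
#######$.   
......@..   
#######..   
#######..   
            
############
############

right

            
            
            
            
######...   
######$..   
......@..   
######...   
######...   
            
############
############

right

            
            
            
            
#####....   
#####$...   
......@..   
#####....   
#####....   
            
############
############

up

            
            
            
            
    #####   
#####....   
#####$@..   
.........   
#####....   
#####....   
            
############

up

            
            
            
            
    #####   
    #####   
#####.@..   
#####$...   
.........   
#####....   
#####....   
            

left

            
            
            
            
    ######  
    ######  
######@...  
######$...  
..........  
######....  
######....  
            

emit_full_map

        ######
        ######
...#######@...
...#######$...
..............
...#######....
##########....

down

            
            
            
    ######  
    ######  
######....  
######@...  
..........  
######....  
######....  
            
############

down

            
            
    ######  
    ######  
######....  
######$...  
......@...  
######....  
######....  
            
############
############

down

            
    ######  
    ######  
######....  
######$...  
..........  
######@...  
######....  
    #####   
############
############
############

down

    ######  
    ######  
######....  
######$...  
..........  
######....  
######@...  
    #####   
############
############
############
############

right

   ######   
   ######   
#####....   
#####$...   
.........   
#####....   
#####.@..   
   ######   
############
############
############
############

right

  ######   #
  ######   #
####....   #
####$...   #
........#  #
####....#  #
####..@.#  #
  #######  #
############
############
############
############

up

           #
  ######   #
  ######   #
####....   #
####$...#  #
........#  #
####..@.#  #
####....#  #
  #######  #
############
############
############

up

           #
           #
  ######   #
  ######   #
####....#  #
####$...#  #
......@.#  #
####....#  #
####....#  #
  #######  #
############
############

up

           #
           #
           #
  ######   #
  #######  #
####....#  #
####$.@.#  #
........#  #
####....#  #
####....#  #
  #######  #
############

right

          ##
          ##
          ##
 ######   ##
 ######## ##
###....## ##
###$..@## ##
.......## ##
###....## ##
###....#  ##
 #######  ##
############

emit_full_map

        ######  
        ########
...#######....##
...#######$..@##
..............##
...#######....##
##########....# 
        ####### 

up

          ##
          ##
          ##
          ##
 ######## ##
 ######## ##
###...@## ##
###$...## ##
.......## ##
###....## ##
###....#  ##
 #######  ##

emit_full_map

        ########
        ########
...#######...@##
...#######$...##
..............##
...#######....##
##########....# 
        ####### 


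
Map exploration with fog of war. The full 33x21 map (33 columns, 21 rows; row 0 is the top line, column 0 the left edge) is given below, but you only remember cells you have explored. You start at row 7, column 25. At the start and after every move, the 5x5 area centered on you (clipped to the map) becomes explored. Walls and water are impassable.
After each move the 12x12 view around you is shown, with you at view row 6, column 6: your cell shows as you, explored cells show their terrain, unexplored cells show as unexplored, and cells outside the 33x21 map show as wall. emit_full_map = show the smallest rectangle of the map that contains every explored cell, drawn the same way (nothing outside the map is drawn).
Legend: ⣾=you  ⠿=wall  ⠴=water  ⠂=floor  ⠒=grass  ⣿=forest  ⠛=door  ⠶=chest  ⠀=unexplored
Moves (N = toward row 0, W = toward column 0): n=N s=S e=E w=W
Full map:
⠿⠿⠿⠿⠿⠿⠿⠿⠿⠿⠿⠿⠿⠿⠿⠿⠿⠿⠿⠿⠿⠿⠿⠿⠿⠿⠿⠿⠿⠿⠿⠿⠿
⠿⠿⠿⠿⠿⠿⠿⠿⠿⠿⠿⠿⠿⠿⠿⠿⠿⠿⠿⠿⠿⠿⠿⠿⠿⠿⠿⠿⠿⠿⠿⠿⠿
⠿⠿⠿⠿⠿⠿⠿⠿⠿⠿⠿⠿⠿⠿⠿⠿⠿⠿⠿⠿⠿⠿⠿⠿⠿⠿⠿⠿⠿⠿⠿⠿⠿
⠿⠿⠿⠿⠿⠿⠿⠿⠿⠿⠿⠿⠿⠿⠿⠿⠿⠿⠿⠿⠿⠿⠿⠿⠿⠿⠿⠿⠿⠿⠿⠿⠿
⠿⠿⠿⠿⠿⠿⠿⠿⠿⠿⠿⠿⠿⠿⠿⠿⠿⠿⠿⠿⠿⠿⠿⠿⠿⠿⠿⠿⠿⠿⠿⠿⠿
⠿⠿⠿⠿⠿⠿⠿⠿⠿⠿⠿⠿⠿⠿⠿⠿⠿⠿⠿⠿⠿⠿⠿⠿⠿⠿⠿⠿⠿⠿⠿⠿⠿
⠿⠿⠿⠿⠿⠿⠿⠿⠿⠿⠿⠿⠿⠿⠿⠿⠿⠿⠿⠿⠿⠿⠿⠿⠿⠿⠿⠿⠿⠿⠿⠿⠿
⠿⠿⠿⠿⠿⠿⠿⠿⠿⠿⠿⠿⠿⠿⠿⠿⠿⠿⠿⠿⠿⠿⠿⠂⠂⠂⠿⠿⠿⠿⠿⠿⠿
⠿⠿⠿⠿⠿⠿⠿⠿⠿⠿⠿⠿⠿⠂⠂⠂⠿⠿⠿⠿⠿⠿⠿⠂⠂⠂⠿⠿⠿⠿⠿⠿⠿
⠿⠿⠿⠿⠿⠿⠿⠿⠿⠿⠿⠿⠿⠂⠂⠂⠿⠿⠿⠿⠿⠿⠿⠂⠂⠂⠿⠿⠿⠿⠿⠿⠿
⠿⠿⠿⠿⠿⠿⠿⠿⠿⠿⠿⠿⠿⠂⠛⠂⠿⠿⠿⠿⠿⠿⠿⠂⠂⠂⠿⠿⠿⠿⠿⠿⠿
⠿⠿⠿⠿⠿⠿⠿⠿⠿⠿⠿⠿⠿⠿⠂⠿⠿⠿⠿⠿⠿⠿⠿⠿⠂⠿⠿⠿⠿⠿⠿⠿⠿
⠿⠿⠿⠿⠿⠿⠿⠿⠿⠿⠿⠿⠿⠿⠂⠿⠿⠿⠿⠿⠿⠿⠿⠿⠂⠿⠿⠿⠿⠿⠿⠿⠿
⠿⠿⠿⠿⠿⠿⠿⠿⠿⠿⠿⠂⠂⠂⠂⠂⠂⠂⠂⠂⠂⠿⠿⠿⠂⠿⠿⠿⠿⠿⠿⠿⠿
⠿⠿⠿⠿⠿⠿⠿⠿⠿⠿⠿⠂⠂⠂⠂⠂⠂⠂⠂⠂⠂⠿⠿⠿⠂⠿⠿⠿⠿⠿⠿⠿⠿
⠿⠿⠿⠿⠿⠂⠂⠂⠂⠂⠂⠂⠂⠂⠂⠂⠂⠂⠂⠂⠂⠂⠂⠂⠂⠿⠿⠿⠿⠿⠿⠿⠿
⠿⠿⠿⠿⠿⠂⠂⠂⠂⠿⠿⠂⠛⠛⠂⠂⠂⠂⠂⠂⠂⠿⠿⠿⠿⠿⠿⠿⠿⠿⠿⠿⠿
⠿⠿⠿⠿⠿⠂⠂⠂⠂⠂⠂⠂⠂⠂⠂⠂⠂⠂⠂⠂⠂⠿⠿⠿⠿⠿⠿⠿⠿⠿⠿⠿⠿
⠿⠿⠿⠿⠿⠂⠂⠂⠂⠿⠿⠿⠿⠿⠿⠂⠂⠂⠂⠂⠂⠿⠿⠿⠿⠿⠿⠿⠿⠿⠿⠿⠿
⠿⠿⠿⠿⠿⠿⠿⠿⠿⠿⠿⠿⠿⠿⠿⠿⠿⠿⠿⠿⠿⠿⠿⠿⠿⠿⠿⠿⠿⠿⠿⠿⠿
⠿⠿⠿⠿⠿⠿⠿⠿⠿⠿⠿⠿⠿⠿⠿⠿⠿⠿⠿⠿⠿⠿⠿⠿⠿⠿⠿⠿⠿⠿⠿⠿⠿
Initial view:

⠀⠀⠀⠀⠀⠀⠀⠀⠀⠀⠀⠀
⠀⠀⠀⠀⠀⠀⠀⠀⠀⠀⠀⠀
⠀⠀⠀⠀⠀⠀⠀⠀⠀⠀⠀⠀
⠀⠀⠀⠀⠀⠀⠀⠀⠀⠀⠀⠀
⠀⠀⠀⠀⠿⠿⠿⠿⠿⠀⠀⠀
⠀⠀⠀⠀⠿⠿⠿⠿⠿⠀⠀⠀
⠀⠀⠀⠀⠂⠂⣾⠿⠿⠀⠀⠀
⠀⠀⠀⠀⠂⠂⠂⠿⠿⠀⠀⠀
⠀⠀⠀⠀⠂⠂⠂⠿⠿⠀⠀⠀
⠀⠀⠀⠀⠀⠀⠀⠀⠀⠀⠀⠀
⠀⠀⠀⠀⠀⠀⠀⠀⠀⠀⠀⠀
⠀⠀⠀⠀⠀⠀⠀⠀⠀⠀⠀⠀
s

⠀⠀⠀⠀⠀⠀⠀⠀⠀⠀⠀⠀
⠀⠀⠀⠀⠀⠀⠀⠀⠀⠀⠀⠀
⠀⠀⠀⠀⠀⠀⠀⠀⠀⠀⠀⠀
⠀⠀⠀⠀⠿⠿⠿⠿⠿⠀⠀⠀
⠀⠀⠀⠀⠿⠿⠿⠿⠿⠀⠀⠀
⠀⠀⠀⠀⠂⠂⠂⠿⠿⠀⠀⠀
⠀⠀⠀⠀⠂⠂⣾⠿⠿⠀⠀⠀
⠀⠀⠀⠀⠂⠂⠂⠿⠿⠀⠀⠀
⠀⠀⠀⠀⠂⠂⠂⠿⠿⠀⠀⠀
⠀⠀⠀⠀⠀⠀⠀⠀⠀⠀⠀⠀
⠀⠀⠀⠀⠀⠀⠀⠀⠀⠀⠀⠀
⠀⠀⠀⠀⠀⠀⠀⠀⠀⠀⠀⠀

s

⠀⠀⠀⠀⠀⠀⠀⠀⠀⠀⠀⠀
⠀⠀⠀⠀⠀⠀⠀⠀⠀⠀⠀⠀
⠀⠀⠀⠀⠿⠿⠿⠿⠿⠀⠀⠀
⠀⠀⠀⠀⠿⠿⠿⠿⠿⠀⠀⠀
⠀⠀⠀⠀⠂⠂⠂⠿⠿⠀⠀⠀
⠀⠀⠀⠀⠂⠂⠂⠿⠿⠀⠀⠀
⠀⠀⠀⠀⠂⠂⣾⠿⠿⠀⠀⠀
⠀⠀⠀⠀⠂⠂⠂⠿⠿⠀⠀⠀
⠀⠀⠀⠀⠿⠂⠿⠿⠿⠀⠀⠀
⠀⠀⠀⠀⠀⠀⠀⠀⠀⠀⠀⠀
⠀⠀⠀⠀⠀⠀⠀⠀⠀⠀⠀⠀
⠀⠀⠀⠀⠀⠀⠀⠀⠀⠀⠀⠀

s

⠀⠀⠀⠀⠀⠀⠀⠀⠀⠀⠀⠀
⠀⠀⠀⠀⠿⠿⠿⠿⠿⠀⠀⠀
⠀⠀⠀⠀⠿⠿⠿⠿⠿⠀⠀⠀
⠀⠀⠀⠀⠂⠂⠂⠿⠿⠀⠀⠀
⠀⠀⠀⠀⠂⠂⠂⠿⠿⠀⠀⠀
⠀⠀⠀⠀⠂⠂⠂⠿⠿⠀⠀⠀
⠀⠀⠀⠀⠂⠂⣾⠿⠿⠀⠀⠀
⠀⠀⠀⠀⠿⠂⠿⠿⠿⠀⠀⠀
⠀⠀⠀⠀⠿⠂⠿⠿⠿⠀⠀⠀
⠀⠀⠀⠀⠀⠀⠀⠀⠀⠀⠀⠀
⠀⠀⠀⠀⠀⠀⠀⠀⠀⠀⠀⠀
⠀⠀⠀⠀⠀⠀⠀⠀⠀⠀⠀⠀

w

⠀⠀⠀⠀⠀⠀⠀⠀⠀⠀⠀⠀
⠀⠀⠀⠀⠀⠿⠿⠿⠿⠿⠀⠀
⠀⠀⠀⠀⠀⠿⠿⠿⠿⠿⠀⠀
⠀⠀⠀⠀⠀⠂⠂⠂⠿⠿⠀⠀
⠀⠀⠀⠀⠿⠂⠂⠂⠿⠿⠀⠀
⠀⠀⠀⠀⠿⠂⠂⠂⠿⠿⠀⠀
⠀⠀⠀⠀⠿⠂⣾⠂⠿⠿⠀⠀
⠀⠀⠀⠀⠿⠿⠂⠿⠿⠿⠀⠀
⠀⠀⠀⠀⠿⠿⠂⠿⠿⠿⠀⠀
⠀⠀⠀⠀⠀⠀⠀⠀⠀⠀⠀⠀
⠀⠀⠀⠀⠀⠀⠀⠀⠀⠀⠀⠀
⠀⠀⠀⠀⠀⠀⠀⠀⠀⠀⠀⠀

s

⠀⠀⠀⠀⠀⠿⠿⠿⠿⠿⠀⠀
⠀⠀⠀⠀⠀⠿⠿⠿⠿⠿⠀⠀
⠀⠀⠀⠀⠀⠂⠂⠂⠿⠿⠀⠀
⠀⠀⠀⠀⠿⠂⠂⠂⠿⠿⠀⠀
⠀⠀⠀⠀⠿⠂⠂⠂⠿⠿⠀⠀
⠀⠀⠀⠀⠿⠂⠂⠂⠿⠿⠀⠀
⠀⠀⠀⠀⠿⠿⣾⠿⠿⠿⠀⠀
⠀⠀⠀⠀⠿⠿⠂⠿⠿⠿⠀⠀
⠀⠀⠀⠀⠿⠿⠂⠿⠿⠀⠀⠀
⠀⠀⠀⠀⠀⠀⠀⠀⠀⠀⠀⠀
⠀⠀⠀⠀⠀⠀⠀⠀⠀⠀⠀⠀
⠀⠀⠀⠀⠀⠀⠀⠀⠀⠀⠀⠀

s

⠀⠀⠀⠀⠀⠿⠿⠿⠿⠿⠀⠀
⠀⠀⠀⠀⠀⠂⠂⠂⠿⠿⠀⠀
⠀⠀⠀⠀⠿⠂⠂⠂⠿⠿⠀⠀
⠀⠀⠀⠀⠿⠂⠂⠂⠿⠿⠀⠀
⠀⠀⠀⠀⠿⠂⠂⠂⠿⠿⠀⠀
⠀⠀⠀⠀⠿⠿⠂⠿⠿⠿⠀⠀
⠀⠀⠀⠀⠿⠿⣾⠿⠿⠿⠀⠀
⠀⠀⠀⠀⠿⠿⠂⠿⠿⠀⠀⠀
⠀⠀⠀⠀⠿⠿⠂⠿⠿⠀⠀⠀
⠀⠀⠀⠀⠀⠀⠀⠀⠀⠀⠀⠀
⠀⠀⠀⠀⠀⠀⠀⠀⠀⠀⠀⠀
⠀⠀⠀⠀⠀⠀⠀⠀⠀⠀⠀⠀

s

⠀⠀⠀⠀⠀⠂⠂⠂⠿⠿⠀⠀
⠀⠀⠀⠀⠿⠂⠂⠂⠿⠿⠀⠀
⠀⠀⠀⠀⠿⠂⠂⠂⠿⠿⠀⠀
⠀⠀⠀⠀⠿⠂⠂⠂⠿⠿⠀⠀
⠀⠀⠀⠀⠿⠿⠂⠿⠿⠿⠀⠀
⠀⠀⠀⠀⠿⠿⠂⠿⠿⠿⠀⠀
⠀⠀⠀⠀⠿⠿⣾⠿⠿⠀⠀⠀
⠀⠀⠀⠀⠿⠿⠂⠿⠿⠀⠀⠀
⠀⠀⠀⠀⠂⠂⠂⠿⠿⠀⠀⠀
⠀⠀⠀⠀⠀⠀⠀⠀⠀⠀⠀⠀
⠀⠀⠀⠀⠀⠀⠀⠀⠀⠀⠀⠀
⠀⠀⠀⠀⠀⠀⠀⠀⠀⠀⠀⠀

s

⠀⠀⠀⠀⠿⠂⠂⠂⠿⠿⠀⠀
⠀⠀⠀⠀⠿⠂⠂⠂⠿⠿⠀⠀
⠀⠀⠀⠀⠿⠂⠂⠂⠿⠿⠀⠀
⠀⠀⠀⠀⠿⠿⠂⠿⠿⠿⠀⠀
⠀⠀⠀⠀⠿⠿⠂⠿⠿⠿⠀⠀
⠀⠀⠀⠀⠿⠿⠂⠿⠿⠀⠀⠀
⠀⠀⠀⠀⠿⠿⣾⠿⠿⠀⠀⠀
⠀⠀⠀⠀⠂⠂⠂⠿⠿⠀⠀⠀
⠀⠀⠀⠀⠿⠿⠿⠿⠿⠀⠀⠀
⠀⠀⠀⠀⠀⠀⠀⠀⠀⠀⠀⠀
⠀⠀⠀⠀⠀⠀⠀⠀⠀⠀⠀⠀
⠀⠀⠀⠀⠀⠀⠀⠀⠀⠀⠀⠀

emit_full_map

⠀⠿⠿⠿⠿⠿
⠀⠿⠿⠿⠿⠿
⠀⠂⠂⠂⠿⠿
⠿⠂⠂⠂⠿⠿
⠿⠂⠂⠂⠿⠿
⠿⠂⠂⠂⠿⠿
⠿⠿⠂⠿⠿⠿
⠿⠿⠂⠿⠿⠿
⠿⠿⠂⠿⠿⠀
⠿⠿⣾⠿⠿⠀
⠂⠂⠂⠿⠿⠀
⠿⠿⠿⠿⠿⠀

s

⠀⠀⠀⠀⠿⠂⠂⠂⠿⠿⠀⠀
⠀⠀⠀⠀⠿⠂⠂⠂⠿⠿⠀⠀
⠀⠀⠀⠀⠿⠿⠂⠿⠿⠿⠀⠀
⠀⠀⠀⠀⠿⠿⠂⠿⠿⠿⠀⠀
⠀⠀⠀⠀⠿⠿⠂⠿⠿⠀⠀⠀
⠀⠀⠀⠀⠿⠿⠂⠿⠿⠀⠀⠀
⠀⠀⠀⠀⠂⠂⣾⠿⠿⠀⠀⠀
⠀⠀⠀⠀⠿⠿⠿⠿⠿⠀⠀⠀
⠀⠀⠀⠀⠿⠿⠿⠿⠿⠀⠀⠀
⠀⠀⠀⠀⠀⠀⠀⠀⠀⠀⠀⠀
⠀⠀⠀⠀⠀⠀⠀⠀⠀⠀⠀⠀
⠀⠀⠀⠀⠀⠀⠀⠀⠀⠀⠀⠀

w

⠀⠀⠀⠀⠀⠿⠂⠂⠂⠿⠿⠀
⠀⠀⠀⠀⠀⠿⠂⠂⠂⠿⠿⠀
⠀⠀⠀⠀⠀⠿⠿⠂⠿⠿⠿⠀
⠀⠀⠀⠀⠀⠿⠿⠂⠿⠿⠿⠀
⠀⠀⠀⠀⠿⠿⠿⠂⠿⠿⠀⠀
⠀⠀⠀⠀⠿⠿⠿⠂⠿⠿⠀⠀
⠀⠀⠀⠀⠂⠂⣾⠂⠿⠿⠀⠀
⠀⠀⠀⠀⠿⠿⠿⠿⠿⠿⠀⠀
⠀⠀⠀⠀⠿⠿⠿⠿⠿⠿⠀⠀
⠀⠀⠀⠀⠀⠀⠀⠀⠀⠀⠀⠀
⠀⠀⠀⠀⠀⠀⠀⠀⠀⠀⠀⠀
⠀⠀⠀⠀⠀⠀⠀⠀⠀⠀⠀⠀

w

⠀⠀⠀⠀⠀⠀⠿⠂⠂⠂⠿⠿
⠀⠀⠀⠀⠀⠀⠿⠂⠂⠂⠿⠿
⠀⠀⠀⠀⠀⠀⠿⠿⠂⠿⠿⠿
⠀⠀⠀⠀⠀⠀⠿⠿⠂⠿⠿⠿
⠀⠀⠀⠀⠂⠿⠿⠿⠂⠿⠿⠀
⠀⠀⠀⠀⠂⠿⠿⠿⠂⠿⠿⠀
⠀⠀⠀⠀⠂⠂⣾⠂⠂⠿⠿⠀
⠀⠀⠀⠀⠂⠿⠿⠿⠿⠿⠿⠀
⠀⠀⠀⠀⠂⠿⠿⠿⠿⠿⠿⠀
⠀⠀⠀⠀⠀⠀⠀⠀⠀⠀⠀⠀
⠀⠀⠀⠀⠀⠀⠀⠀⠀⠀⠀⠀
⠀⠀⠀⠀⠀⠀⠀⠀⠀⠀⠀⠀

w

⠀⠀⠀⠀⠀⠀⠀⠿⠂⠂⠂⠿
⠀⠀⠀⠀⠀⠀⠀⠿⠂⠂⠂⠿
⠀⠀⠀⠀⠀⠀⠀⠿⠿⠂⠿⠿
⠀⠀⠀⠀⠀⠀⠀⠿⠿⠂⠿⠿
⠀⠀⠀⠀⠂⠂⠿⠿⠿⠂⠿⠿
⠀⠀⠀⠀⠂⠂⠿⠿⠿⠂⠿⠿
⠀⠀⠀⠀⠂⠂⣾⠂⠂⠂⠿⠿
⠀⠀⠀⠀⠂⠂⠿⠿⠿⠿⠿⠿
⠀⠀⠀⠀⠂⠂⠿⠿⠿⠿⠿⠿
⠀⠀⠀⠀⠀⠀⠀⠀⠀⠀⠀⠀
⠀⠀⠀⠀⠀⠀⠀⠀⠀⠀⠀⠀
⠀⠀⠀⠀⠀⠀⠀⠀⠀⠀⠀⠀

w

⠀⠀⠀⠀⠀⠀⠀⠀⠿⠂⠂⠂
⠀⠀⠀⠀⠀⠀⠀⠀⠿⠂⠂⠂
⠀⠀⠀⠀⠀⠀⠀⠀⠿⠿⠂⠿
⠀⠀⠀⠀⠀⠀⠀⠀⠿⠿⠂⠿
⠀⠀⠀⠀⠂⠂⠂⠿⠿⠿⠂⠿
⠀⠀⠀⠀⠂⠂⠂⠿⠿⠿⠂⠿
⠀⠀⠀⠀⠂⠂⣾⠂⠂⠂⠂⠿
⠀⠀⠀⠀⠂⠂⠂⠿⠿⠿⠿⠿
⠀⠀⠀⠀⠂⠂⠂⠿⠿⠿⠿⠿
⠀⠀⠀⠀⠀⠀⠀⠀⠀⠀⠀⠀
⠀⠀⠀⠀⠀⠀⠀⠀⠀⠀⠀⠀
⠀⠀⠀⠀⠀⠀⠀⠀⠀⠀⠀⠀

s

⠀⠀⠀⠀⠀⠀⠀⠀⠿⠂⠂⠂
⠀⠀⠀⠀⠀⠀⠀⠀⠿⠿⠂⠿
⠀⠀⠀⠀⠀⠀⠀⠀⠿⠿⠂⠿
⠀⠀⠀⠀⠂⠂⠂⠿⠿⠿⠂⠿
⠀⠀⠀⠀⠂⠂⠂⠿⠿⠿⠂⠿
⠀⠀⠀⠀⠂⠂⠂⠂⠂⠂⠂⠿
⠀⠀⠀⠀⠂⠂⣾⠿⠿⠿⠿⠿
⠀⠀⠀⠀⠂⠂⠂⠿⠿⠿⠿⠿
⠀⠀⠀⠀⠂⠂⠂⠿⠿⠀⠀⠀
⠀⠀⠀⠀⠀⠀⠀⠀⠀⠀⠀⠀
⠀⠀⠀⠀⠀⠀⠀⠀⠀⠀⠀⠀
⠿⠿⠿⠿⠿⠿⠿⠿⠿⠿⠿⠿

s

⠀⠀⠀⠀⠀⠀⠀⠀⠿⠿⠂⠿
⠀⠀⠀⠀⠀⠀⠀⠀⠿⠿⠂⠿
⠀⠀⠀⠀⠂⠂⠂⠿⠿⠿⠂⠿
⠀⠀⠀⠀⠂⠂⠂⠿⠿⠿⠂⠿
⠀⠀⠀⠀⠂⠂⠂⠂⠂⠂⠂⠿
⠀⠀⠀⠀⠂⠂⠂⠿⠿⠿⠿⠿
⠀⠀⠀⠀⠂⠂⣾⠿⠿⠿⠿⠿
⠀⠀⠀⠀⠂⠂⠂⠿⠿⠀⠀⠀
⠀⠀⠀⠀⠿⠿⠿⠿⠿⠀⠀⠀
⠀⠀⠀⠀⠀⠀⠀⠀⠀⠀⠀⠀
⠿⠿⠿⠿⠿⠿⠿⠿⠿⠿⠿⠿
⠿⠿⠿⠿⠿⠿⠿⠿⠿⠿⠿⠿

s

⠀⠀⠀⠀⠀⠀⠀⠀⠿⠿⠂⠿
⠀⠀⠀⠀⠂⠂⠂⠿⠿⠿⠂⠿
⠀⠀⠀⠀⠂⠂⠂⠿⠿⠿⠂⠿
⠀⠀⠀⠀⠂⠂⠂⠂⠂⠂⠂⠿
⠀⠀⠀⠀⠂⠂⠂⠿⠿⠿⠿⠿
⠀⠀⠀⠀⠂⠂⠂⠿⠿⠿⠿⠿
⠀⠀⠀⠀⠂⠂⣾⠿⠿⠀⠀⠀
⠀⠀⠀⠀⠿⠿⠿⠿⠿⠀⠀⠀
⠀⠀⠀⠀⠿⠿⠿⠿⠿⠀⠀⠀
⠿⠿⠿⠿⠿⠿⠿⠿⠿⠿⠿⠿
⠿⠿⠿⠿⠿⠿⠿⠿⠿⠿⠿⠿
⠿⠿⠿⠿⠿⠿⠿⠿⠿⠿⠿⠿

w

⠀⠀⠀⠀⠀⠀⠀⠀⠀⠿⠿⠂
⠀⠀⠀⠀⠀⠂⠂⠂⠿⠿⠿⠂
⠀⠀⠀⠀⠀⠂⠂⠂⠿⠿⠿⠂
⠀⠀⠀⠀⠀⠂⠂⠂⠂⠂⠂⠂
⠀⠀⠀⠀⠂⠂⠂⠂⠿⠿⠿⠿
⠀⠀⠀⠀⠂⠂⠂⠂⠿⠿⠿⠿
⠀⠀⠀⠀⠂⠂⣾⠂⠿⠿⠀⠀
⠀⠀⠀⠀⠿⠿⠿⠿⠿⠿⠀⠀
⠀⠀⠀⠀⠿⠿⠿⠿⠿⠿⠀⠀
⠿⠿⠿⠿⠿⠿⠿⠿⠿⠿⠿⠿
⠿⠿⠿⠿⠿⠿⠿⠿⠿⠿⠿⠿
⠿⠿⠿⠿⠿⠿⠿⠿⠿⠿⠿⠿

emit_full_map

⠀⠀⠀⠀⠀⠀⠿⠿⠿⠿⠿
⠀⠀⠀⠀⠀⠀⠿⠿⠿⠿⠿
⠀⠀⠀⠀⠀⠀⠂⠂⠂⠿⠿
⠀⠀⠀⠀⠀⠿⠂⠂⠂⠿⠿
⠀⠀⠀⠀⠀⠿⠂⠂⠂⠿⠿
⠀⠀⠀⠀⠀⠿⠂⠂⠂⠿⠿
⠀⠀⠀⠀⠀⠿⠿⠂⠿⠿⠿
⠀⠀⠀⠀⠀⠿⠿⠂⠿⠿⠿
⠀⠂⠂⠂⠿⠿⠿⠂⠿⠿⠀
⠀⠂⠂⠂⠿⠿⠿⠂⠿⠿⠀
⠀⠂⠂⠂⠂⠂⠂⠂⠿⠿⠀
⠂⠂⠂⠂⠿⠿⠿⠿⠿⠿⠀
⠂⠂⠂⠂⠿⠿⠿⠿⠿⠿⠀
⠂⠂⣾⠂⠿⠿⠀⠀⠀⠀⠀
⠿⠿⠿⠿⠿⠿⠀⠀⠀⠀⠀
⠿⠿⠿⠿⠿⠿⠀⠀⠀⠀⠀

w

⠀⠀⠀⠀⠀⠀⠀⠀⠀⠀⠿⠿
⠀⠀⠀⠀⠀⠀⠂⠂⠂⠿⠿⠿
⠀⠀⠀⠀⠀⠀⠂⠂⠂⠿⠿⠿
⠀⠀⠀⠀⠀⠀⠂⠂⠂⠂⠂⠂
⠀⠀⠀⠀⠂⠂⠂⠂⠂⠿⠿⠿
⠀⠀⠀⠀⠂⠂⠂⠂⠂⠿⠿⠿
⠀⠀⠀⠀⠂⠂⣾⠂⠂⠿⠿⠀
⠀⠀⠀⠀⠿⠿⠿⠿⠿⠿⠿⠀
⠀⠀⠀⠀⠿⠿⠿⠿⠿⠿⠿⠀
⠿⠿⠿⠿⠿⠿⠿⠿⠿⠿⠿⠿
⠿⠿⠿⠿⠿⠿⠿⠿⠿⠿⠿⠿
⠿⠿⠿⠿⠿⠿⠿⠿⠿⠿⠿⠿

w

⠀⠀⠀⠀⠀⠀⠀⠀⠀⠀⠀⠿
⠀⠀⠀⠀⠀⠀⠀⠂⠂⠂⠿⠿
⠀⠀⠀⠀⠀⠀⠀⠂⠂⠂⠿⠿
⠀⠀⠀⠀⠀⠀⠀⠂⠂⠂⠂⠂
⠀⠀⠀⠀⠂⠂⠂⠂⠂⠂⠿⠿
⠀⠀⠀⠀⠂⠂⠂⠂⠂⠂⠿⠿
⠀⠀⠀⠀⠂⠂⣾⠂⠂⠂⠿⠿
⠀⠀⠀⠀⠿⠿⠿⠿⠿⠿⠿⠿
⠀⠀⠀⠀⠿⠿⠿⠿⠿⠿⠿⠿
⠿⠿⠿⠿⠿⠿⠿⠿⠿⠿⠿⠿
⠿⠿⠿⠿⠿⠿⠿⠿⠿⠿⠿⠿
⠿⠿⠿⠿⠿⠿⠿⠿⠿⠿⠿⠿

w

⠀⠀⠀⠀⠀⠀⠀⠀⠀⠀⠀⠀
⠀⠀⠀⠀⠀⠀⠀⠀⠂⠂⠂⠿
⠀⠀⠀⠀⠀⠀⠀⠀⠂⠂⠂⠿
⠀⠀⠀⠀⠀⠀⠀⠀⠂⠂⠂⠂
⠀⠀⠀⠀⠂⠂⠂⠂⠂⠂⠂⠿
⠀⠀⠀⠀⠂⠂⠂⠂⠂⠂⠂⠿
⠀⠀⠀⠀⠿⠂⣾⠂⠂⠂⠂⠿
⠀⠀⠀⠀⠿⠿⠿⠿⠿⠿⠿⠿
⠀⠀⠀⠀⠿⠿⠿⠿⠿⠿⠿⠿
⠿⠿⠿⠿⠿⠿⠿⠿⠿⠿⠿⠿
⠿⠿⠿⠿⠿⠿⠿⠿⠿⠿⠿⠿
⠿⠿⠿⠿⠿⠿⠿⠿⠿⠿⠿⠿

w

⠀⠀⠀⠀⠀⠀⠀⠀⠀⠀⠀⠀
⠀⠀⠀⠀⠀⠀⠀⠀⠀⠂⠂⠂
⠀⠀⠀⠀⠀⠀⠀⠀⠀⠂⠂⠂
⠀⠀⠀⠀⠀⠀⠀⠀⠀⠂⠂⠂
⠀⠀⠀⠀⠛⠂⠂⠂⠂⠂⠂⠂
⠀⠀⠀⠀⠂⠂⠂⠂⠂⠂⠂⠂
⠀⠀⠀⠀⠿⠿⣾⠂⠂⠂⠂⠂
⠀⠀⠀⠀⠿⠿⠿⠿⠿⠿⠿⠿
⠀⠀⠀⠀⠿⠿⠿⠿⠿⠿⠿⠿
⠿⠿⠿⠿⠿⠿⠿⠿⠿⠿⠿⠿
⠿⠿⠿⠿⠿⠿⠿⠿⠿⠿⠿⠿
⠿⠿⠿⠿⠿⠿⠿⠿⠿⠿⠿⠿

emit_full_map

⠀⠀⠀⠀⠀⠀⠀⠀⠀⠀⠿⠿⠿⠿⠿
⠀⠀⠀⠀⠀⠀⠀⠀⠀⠀⠿⠿⠿⠿⠿
⠀⠀⠀⠀⠀⠀⠀⠀⠀⠀⠂⠂⠂⠿⠿
⠀⠀⠀⠀⠀⠀⠀⠀⠀⠿⠂⠂⠂⠿⠿
⠀⠀⠀⠀⠀⠀⠀⠀⠀⠿⠂⠂⠂⠿⠿
⠀⠀⠀⠀⠀⠀⠀⠀⠀⠿⠂⠂⠂⠿⠿
⠀⠀⠀⠀⠀⠀⠀⠀⠀⠿⠿⠂⠿⠿⠿
⠀⠀⠀⠀⠀⠀⠀⠀⠀⠿⠿⠂⠿⠿⠿
⠀⠀⠀⠀⠀⠂⠂⠂⠿⠿⠿⠂⠿⠿⠀
⠀⠀⠀⠀⠀⠂⠂⠂⠿⠿⠿⠂⠿⠿⠀
⠀⠀⠀⠀⠀⠂⠂⠂⠂⠂⠂⠂⠿⠿⠀
⠛⠂⠂⠂⠂⠂⠂⠂⠿⠿⠿⠿⠿⠿⠀
⠂⠂⠂⠂⠂⠂⠂⠂⠿⠿⠿⠿⠿⠿⠀
⠿⠿⣾⠂⠂⠂⠂⠂⠿⠿⠀⠀⠀⠀⠀
⠿⠿⠿⠿⠿⠿⠿⠿⠿⠿⠀⠀⠀⠀⠀
⠿⠿⠿⠿⠿⠿⠿⠿⠿⠿⠀⠀⠀⠀⠀

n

⠀⠀⠀⠀⠀⠀⠀⠀⠀⠀⠀⠀
⠀⠀⠀⠀⠀⠀⠀⠀⠀⠀⠀⠀
⠀⠀⠀⠀⠀⠀⠀⠀⠀⠂⠂⠂
⠀⠀⠀⠀⠀⠀⠀⠀⠀⠂⠂⠂
⠀⠀⠀⠀⠂⠂⠂⠂⠂⠂⠂⠂
⠀⠀⠀⠀⠛⠂⠂⠂⠂⠂⠂⠂
⠀⠀⠀⠀⠂⠂⣾⠂⠂⠂⠂⠂
⠀⠀⠀⠀⠿⠿⠂⠂⠂⠂⠂⠂
⠀⠀⠀⠀⠿⠿⠿⠿⠿⠿⠿⠿
⠀⠀⠀⠀⠿⠿⠿⠿⠿⠿⠿⠿
⠿⠿⠿⠿⠿⠿⠿⠿⠿⠿⠿⠿
⠿⠿⠿⠿⠿⠿⠿⠿⠿⠿⠿⠿

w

⠀⠀⠀⠀⠀⠀⠀⠀⠀⠀⠀⠀
⠀⠀⠀⠀⠀⠀⠀⠀⠀⠀⠀⠀
⠀⠀⠀⠀⠀⠀⠀⠀⠀⠀⠂⠂
⠀⠀⠀⠀⠀⠀⠀⠀⠀⠀⠂⠂
⠀⠀⠀⠀⠂⠂⠂⠂⠂⠂⠂⠂
⠀⠀⠀⠀⠛⠛⠂⠂⠂⠂⠂⠂
⠀⠀⠀⠀⠂⠂⣾⠂⠂⠂⠂⠂
⠀⠀⠀⠀⠿⠿⠿⠂⠂⠂⠂⠂
⠀⠀⠀⠀⠿⠿⠿⠿⠿⠿⠿⠿
⠀⠀⠀⠀⠀⠿⠿⠿⠿⠿⠿⠿
⠿⠿⠿⠿⠿⠿⠿⠿⠿⠿⠿⠿
⠿⠿⠿⠿⠿⠿⠿⠿⠿⠿⠿⠿

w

⠀⠀⠀⠀⠀⠀⠀⠀⠀⠀⠀⠀
⠀⠀⠀⠀⠀⠀⠀⠀⠀⠀⠀⠀
⠀⠀⠀⠀⠀⠀⠀⠀⠀⠀⠀⠂
⠀⠀⠀⠀⠀⠀⠀⠀⠀⠀⠀⠂
⠀⠀⠀⠀⠂⠂⠂⠂⠂⠂⠂⠂
⠀⠀⠀⠀⠂⠛⠛⠂⠂⠂⠂⠂
⠀⠀⠀⠀⠂⠂⣾⠂⠂⠂⠂⠂
⠀⠀⠀⠀⠿⠿⠿⠿⠂⠂⠂⠂
⠀⠀⠀⠀⠿⠿⠿⠿⠿⠿⠿⠿
⠀⠀⠀⠀⠀⠀⠿⠿⠿⠿⠿⠿
⠿⠿⠿⠿⠿⠿⠿⠿⠿⠿⠿⠿
⠿⠿⠿⠿⠿⠿⠿⠿⠿⠿⠿⠿

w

⠀⠀⠀⠀⠀⠀⠀⠀⠀⠀⠀⠀
⠀⠀⠀⠀⠀⠀⠀⠀⠀⠀⠀⠀
⠀⠀⠀⠀⠀⠀⠀⠀⠀⠀⠀⠀
⠀⠀⠀⠀⠀⠀⠀⠀⠀⠀⠀⠀
⠀⠀⠀⠀⠂⠂⠂⠂⠂⠂⠂⠂
⠀⠀⠀⠀⠿⠂⠛⠛⠂⠂⠂⠂
⠀⠀⠀⠀⠂⠂⣾⠂⠂⠂⠂⠂
⠀⠀⠀⠀⠿⠿⠿⠿⠿⠂⠂⠂
⠀⠀⠀⠀⠿⠿⠿⠿⠿⠿⠿⠿
⠀⠀⠀⠀⠀⠀⠀⠿⠿⠿⠿⠿
⠿⠿⠿⠿⠿⠿⠿⠿⠿⠿⠿⠿
⠿⠿⠿⠿⠿⠿⠿⠿⠿⠿⠿⠿

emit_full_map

⠀⠀⠀⠀⠀⠀⠀⠀⠀⠀⠀⠀⠀⠿⠿⠿⠿⠿
⠀⠀⠀⠀⠀⠀⠀⠀⠀⠀⠀⠀⠀⠿⠿⠿⠿⠿
⠀⠀⠀⠀⠀⠀⠀⠀⠀⠀⠀⠀⠀⠂⠂⠂⠿⠿
⠀⠀⠀⠀⠀⠀⠀⠀⠀⠀⠀⠀⠿⠂⠂⠂⠿⠿
⠀⠀⠀⠀⠀⠀⠀⠀⠀⠀⠀⠀⠿⠂⠂⠂⠿⠿
⠀⠀⠀⠀⠀⠀⠀⠀⠀⠀⠀⠀⠿⠂⠂⠂⠿⠿
⠀⠀⠀⠀⠀⠀⠀⠀⠀⠀⠀⠀⠿⠿⠂⠿⠿⠿
⠀⠀⠀⠀⠀⠀⠀⠀⠀⠀⠀⠀⠿⠿⠂⠿⠿⠿
⠀⠀⠀⠀⠀⠀⠀⠀⠂⠂⠂⠿⠿⠿⠂⠿⠿⠀
⠀⠀⠀⠀⠀⠀⠀⠀⠂⠂⠂⠿⠿⠿⠂⠿⠿⠀
⠂⠂⠂⠂⠂⠂⠂⠂⠂⠂⠂⠂⠂⠂⠂⠿⠿⠀
⠿⠂⠛⠛⠂⠂⠂⠂⠂⠂⠂⠿⠿⠿⠿⠿⠿⠀
⠂⠂⣾⠂⠂⠂⠂⠂⠂⠂⠂⠿⠿⠿⠿⠿⠿⠀
⠿⠿⠿⠿⠿⠂⠂⠂⠂⠂⠂⠿⠿⠀⠀⠀⠀⠀
⠿⠿⠿⠿⠿⠿⠿⠿⠿⠿⠿⠿⠿⠀⠀⠀⠀⠀
⠀⠀⠀⠿⠿⠿⠿⠿⠿⠿⠿⠿⠿⠀⠀⠀⠀⠀


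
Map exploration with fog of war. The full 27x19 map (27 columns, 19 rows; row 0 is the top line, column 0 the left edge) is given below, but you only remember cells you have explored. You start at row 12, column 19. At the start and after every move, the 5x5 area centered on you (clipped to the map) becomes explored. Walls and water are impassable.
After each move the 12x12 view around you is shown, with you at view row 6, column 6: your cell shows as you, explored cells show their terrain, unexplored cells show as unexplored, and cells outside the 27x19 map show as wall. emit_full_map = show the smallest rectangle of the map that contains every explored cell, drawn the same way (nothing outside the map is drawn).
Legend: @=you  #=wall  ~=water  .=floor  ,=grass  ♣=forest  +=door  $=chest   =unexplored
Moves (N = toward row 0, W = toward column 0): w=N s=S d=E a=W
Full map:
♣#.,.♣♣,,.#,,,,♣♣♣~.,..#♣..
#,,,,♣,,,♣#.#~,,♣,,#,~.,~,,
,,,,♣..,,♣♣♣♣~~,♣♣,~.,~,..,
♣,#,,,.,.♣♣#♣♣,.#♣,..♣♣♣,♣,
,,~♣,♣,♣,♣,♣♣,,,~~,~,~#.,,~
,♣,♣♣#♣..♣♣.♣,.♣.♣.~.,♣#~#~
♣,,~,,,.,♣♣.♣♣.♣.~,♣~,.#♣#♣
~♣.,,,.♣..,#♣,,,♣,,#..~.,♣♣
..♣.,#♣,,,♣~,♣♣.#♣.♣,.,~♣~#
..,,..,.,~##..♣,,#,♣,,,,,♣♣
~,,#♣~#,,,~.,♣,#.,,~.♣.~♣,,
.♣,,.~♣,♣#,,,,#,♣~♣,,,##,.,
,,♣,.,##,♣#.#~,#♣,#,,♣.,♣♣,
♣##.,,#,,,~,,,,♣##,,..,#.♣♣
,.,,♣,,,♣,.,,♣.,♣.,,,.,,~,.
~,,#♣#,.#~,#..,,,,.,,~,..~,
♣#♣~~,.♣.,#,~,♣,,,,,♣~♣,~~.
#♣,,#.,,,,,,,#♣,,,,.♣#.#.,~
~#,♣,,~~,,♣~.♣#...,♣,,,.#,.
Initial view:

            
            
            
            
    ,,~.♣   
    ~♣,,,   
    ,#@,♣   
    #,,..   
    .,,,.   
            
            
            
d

            
            
            
            
   ,,~.♣.   
   ~♣,,,#   
   ,#,@♣.   
   #,,..,   
   .,,,.,   
            
            
            

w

            
            
            
            
    ,♣,,,   
   ,,~.♣.   
   ~♣,@,#   
   ,#,,♣.   
   #,,..,   
   .,,,.,   
            
            

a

            
            
            
            
    #,♣,,,  
    ,,~.♣.  
    ~♣@,,#  
    ,#,,♣.  
    #,,..,  
    .,,,.,  
            
            

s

            
            
            
    #,♣,,,  
    ,,~.♣.  
    ~♣,,,#  
    ,#@,♣.  
    #,,..,  
    .,,,.,  
            
            
            

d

            
            
            
   #,♣,,,   
   ,,~.♣.   
   ~♣,,,#   
   ,#,@♣.   
   #,,..,   
   .,,,.,   
            
            
            

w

            
            
            
            
   #,♣,,,   
   ,,~.♣.   
   ~♣,@,#   
   ,#,,♣.   
   #,,..,   
   .,,,.,   
            
            

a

            
            
            
            
    #,♣,,,  
    ,,~.♣.  
    ~♣@,,#  
    ,#,,♣.  
    #,,..,  
    .,,,.,  
            
            

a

            
            
            
            
    ,#,♣,,, 
    .,,~.♣. 
    ♣~@,,,# 
    ♣,#,,♣. 
    ##,,.., 
     .,,,., 
            
            

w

            
            
            
            
    #♣.♣,   
    ,#,♣,,, 
    .,@~.♣. 
    ♣~♣,,,# 
    ♣,#,,♣. 
    ##,,.., 
     .,,,., 
            

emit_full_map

#♣.♣,  
,#,♣,,,
.,@~.♣.
♣~♣,,,#
♣,#,,♣.
##,,..,
 .,,,.,

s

            
            
            
    #♣.♣,   
    ,#,♣,,, 
    .,,~.♣. 
    ♣~@,,,# 
    ♣,#,,♣. 
    ##,,.., 
     .,,,., 
            
            

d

            
            
            
   #♣.♣,    
   ,#,♣,,,  
   .,,~.♣.  
   ♣~♣@,,#  
   ♣,#,,♣.  
   ##,,..,  
    .,,,.,  
            
            

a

            
            
            
    #♣.♣,   
    ,#,♣,,, 
    .,,~.♣. 
    ♣~@,,,# 
    ♣,#,,♣. 
    ##,,.., 
     .,,,., 
            
            

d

            
            
            
   #♣.♣,    
   ,#,♣,,,  
   .,,~.♣.  
   ♣~♣@,,#  
   ♣,#,,♣.  
   ##,,..,  
    .,,,.,  
            
            

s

            
            
   #♣.♣,    
   ,#,♣,,,  
   .,,~.♣.  
   ♣~♣,,,#  
   ♣,#@,♣.  
   ##,,..,  
    .,,,.,  
            
            
            

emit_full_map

#♣.♣,  
,#,♣,,,
.,,~.♣.
♣~♣,,,#
♣,#@,♣.
##,,..,
 .,,,.,

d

            
            
  #♣.♣,     
  ,#,♣,,,   
  .,,~.♣.   
  ♣~♣,,,#   
  ♣,#,@♣.   
  ##,,..,   
   .,,,.,   
            
            
            

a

            
            
   #♣.♣,    
   ,#,♣,,,  
   .,,~.♣.  
   ♣~♣,,,#  
   ♣,#@,♣.  
   ##,,..,  
    .,,,.,  
            
            
            
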